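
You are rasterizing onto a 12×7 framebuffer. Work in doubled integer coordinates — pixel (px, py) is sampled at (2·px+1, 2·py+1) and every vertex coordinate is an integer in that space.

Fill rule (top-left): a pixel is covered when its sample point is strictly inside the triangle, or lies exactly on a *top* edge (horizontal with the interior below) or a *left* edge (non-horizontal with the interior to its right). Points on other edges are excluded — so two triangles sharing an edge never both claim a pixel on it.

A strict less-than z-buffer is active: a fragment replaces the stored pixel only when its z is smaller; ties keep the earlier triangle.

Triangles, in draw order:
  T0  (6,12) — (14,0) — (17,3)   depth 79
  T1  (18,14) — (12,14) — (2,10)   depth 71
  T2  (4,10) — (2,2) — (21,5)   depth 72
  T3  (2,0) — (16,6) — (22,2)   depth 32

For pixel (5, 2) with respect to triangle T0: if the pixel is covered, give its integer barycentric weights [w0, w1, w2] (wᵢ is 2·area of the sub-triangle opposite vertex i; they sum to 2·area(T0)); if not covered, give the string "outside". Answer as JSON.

T0:
  2·area = 60
  edge (6, 12)→(14, 0): d=(8,-12) top-left  bias=+0
  edge (14, 0)→(17, 3): d=(3,3) right/bottom  bias=-1
  edge (17, 3)→(6, 12): d=(-11,9) right/bottom  bias=-1
    (7,0)@(15, 1): e=[20,0,40] → .  [on edge]
    (6,1)@(13, 3): e=[12,12,36] → X
    (7,1)@(15, 3): e=[36,6,18] → X
    (8,1)@(17, 3): e=[60,0,0] → .  [on edge]
    (5,2)@(11, 5): e=[4,24,32] → X
    (7,2)@(15, 5): e=[52,12,-4] → .
    (9,2)@(19, 5): e=[100,0,-40] → .  [on edge]
    (5,3)@(11, 7): e=[20,30,10] → X
    (6,3)@(13, 7): e=[44,24,-8] → .
    (10,3)@(21, 7): e=[140,0,-80] → .  [on edge]
    (4,4)@(9, 9): e=[12,42,6] → X
    (5,4)@(11, 9): e=[36,36,-12] → .
    (11,4)@(23, 9): e=[180,0,-120] → .  [on edge]
  covered (7 px):
    . . . . . . . . . . . .
    . . . . . . X X . . . .
    . . . . . X X . . . . .
    . . . . . X . . . . . .
    . . . . X . . . . . . .
    . . . X . . . . . . . .
    . . . . . . . . . . . .
T1:
  2·area = 24
  edge (18, 14)→(12, 14): d=(-6,0) right/bottom  bias=-1
  edge (12, 14)→(2, 10): d=(-10,-4) top-left  bias=+0
  edge (2, 10)→(18, 14): d=(16,4) right/bottom  bias=-1
    (2,5)@(5, 11): e=[18,2,4] → X
    (3,5)@(7, 11): e=[18,10,-4] → .
    (2,6)@(5, 13): e=[6,-18,36] → .
    (5,6)@(11, 13): e=[6,6,12] → X
    (6,6)@(13, 13): e=[6,14,4] → X
    (7,6)@(15, 13): e=[6,22,-4] → .
  covered (3 px):
    . . . . . . . . . . . .
    . . . . . . . . . . . .
    . . . . . . . . . . . .
    . . . . . . . . . . . .
    . . . . . . . . . . . .
    . . X . . . . . . . . .
    . . . . . X X . . . . .
T2:
  2·area = 146
  edge (4, 10)→(2, 2): d=(-2,-8) top-left  bias=+0
  edge (2, 2)→(21, 5): d=(19,3) right/bottom  bias=-1
  edge (21, 5)→(4, 10): d=(-17,5) right/bottom  bias=-1
    (1,1)@(3, 3): e=[6,16,124] → X
    (2,1)@(5, 3): e=[22,10,114] → X
    (3,1)@(7, 3): e=[38,4,104] → X
    (4,1)@(9, 3): e=[54,-2,94] → .
    (1,2)@(3, 5): e=[2,54,90] → X
    (4,2)@(9, 5): e=[50,36,60] → X
    (5,2)@(11, 5): e=[66,30,50] → X
    (6,2)@(13, 5): e=[82,24,40] → X
    (7,2)@(15, 5): e=[98,18,30] → X
    (8,2)@(17, 5): e=[114,12,20] → X
    (9,2)@(19, 5): e=[130,6,10] → X
    (10,2)@(21, 5): e=[146,0,0] → .  [on edge]
  covered (19 px):
    . . . . . . . . . . . .
    . X X X . . . . . . . .
    . X X X X X X X X X . .
    . . X X X X X . . . . .
    . . X X . . . . . . . .
    . . . . . . . . . . . .
    . . . . . . . . . . . .
T3:
  2·area = 92  (B↔C swapped to make it positive)
  edge (2, 0)→(22, 2): d=(20,2) right/bottom  bias=-1
  edge (22, 2)→(16, 6): d=(-6,4) right/bottom  bias=-1
  edge (16, 6)→(2, 0): d=(-14,-6) top-left  bias=+0
    (2,0)@(5, 1): e=[14,74,4] → X
    (3,0)@(7, 1): e=[10,66,16] → X
    (4,0)@(9, 1): e=[6,58,28] → X
    (5,0)@(11, 1): e=[2,50,40] → X
    (6,0)@(13, 1): e=[-2,42,52] → .
    (2,1)@(5, 3): e=[54,62,-24] → .
    (3,1)@(7, 3): e=[50,54,-12] → .
    (4,1)@(9, 3): e=[46,46,0] → X  [on edge]
    (6,1)@(13, 3): e=[38,30,24] → X
    (7,1)@(15, 3): e=[34,22,36] → X
    (8,1)@(17, 3): e=[30,14,48] → X
    (9,1)@(19, 3): e=[26,6,60] → X
    (11,4)@(23, 9): e=[138,-46,0] → .  [on edge]
  covered (12 px):
    . . X X X X . . . . . .
    . . . . X X X X X X . .
    . . . . . . . X X . . .
    . . . . . . . . . . . .
    . . . . . . . . . . . .
    . . . . . . . . . . . .
    . . . . . . . . . . . .

Answer: [24,32,4]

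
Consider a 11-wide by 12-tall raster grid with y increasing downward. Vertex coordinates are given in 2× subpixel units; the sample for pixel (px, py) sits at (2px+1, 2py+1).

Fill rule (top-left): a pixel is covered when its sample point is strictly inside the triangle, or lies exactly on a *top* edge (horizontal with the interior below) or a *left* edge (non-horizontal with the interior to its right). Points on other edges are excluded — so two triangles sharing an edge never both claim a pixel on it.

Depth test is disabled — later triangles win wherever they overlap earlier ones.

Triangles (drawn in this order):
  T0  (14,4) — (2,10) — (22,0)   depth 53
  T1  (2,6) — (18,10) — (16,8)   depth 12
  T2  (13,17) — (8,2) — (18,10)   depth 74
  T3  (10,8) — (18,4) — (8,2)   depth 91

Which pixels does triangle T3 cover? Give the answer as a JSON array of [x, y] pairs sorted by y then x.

T0:
  degenerate (2·area = 0) — covers nothing
T1:
  2·area = 24  (B↔C swapped to make it positive)
  edge (2, 6)→(16, 8): d=(14,2) right/bottom  bias=-1
  edge (16, 8)→(18, 10): d=(2,2) right/bottom  bias=-1
  edge (18, 10)→(2, 6): d=(-16,-4) top-left  bias=+0
    (4,0)@(9, 1): e=[-84,0,108] → ·  [on edge]
    (5,1)@(11, 3): e=[-60,0,84] → ·  [on edge]
    (6,2)@(13, 5): e=[-36,0,60] → ·  [on edge]
    (3,3)@(7, 7): e=[4,16,4] → #
    (4,3)@(9, 7): e=[0,12,12] → ·  [on edge]
    (7,3)@(15, 7): e=[-12,0,36] → ·  [on edge]
    (3,4)@(7, 9): e=[32,20,-28] → ·
    (7,4)@(15, 9): e=[16,4,4] → #
    (8,4)@(17, 9): e=[12,0,12] → ·  [on edge]
    (7,5)@(15, 11): e=[44,8,-28] → ·
    (9,5)@(19, 11): e=[36,0,-12] → ·  [on edge]
    (10,6)@(21, 13): e=[60,0,-36] → ·  [on edge]
  covered (2 px):
    · · · · · · · · · · ·
    · · · · · · · · · · ·
    · · · · · · · · · · ·
    · · · # · · · · · · ·
    · · · · · · · # · · ·
    · · · · · · · · · · ·
    · · · · · · · · · · ·
    · · · · · · · · · · ·
    · · · · · · · · · · ·
    · · · · · · · · · · ·
    · · · · · · · · · · ·
    · · · · · · · · · · ·
T2:
  2·area = 110
  edge (13, 17)→(8, 2): d=(-5,-15) top-left  bias=+0
  edge (8, 2)→(18, 10): d=(10,8) right/bottom  bias=-1
  edge (18, 10)→(13, 17): d=(-5,7) right/bottom  bias=-1
    (4,1)@(9, 3): e=[10,2,98] → #
    (5,1)@(11, 3): e=[40,-14,84] → ·
    (4,2)@(9, 5): e=[0,22,88] → #  [on edge]
    (5,2)@(11, 5): e=[30,6,74] → #
    (6,2)@(13, 5): e=[60,-10,60] → ·
    (4,3)@(9, 7): e=[-10,42,78] → ·
    (5,3)@(11, 7): e=[20,26,64] → #
    (6,3)@(13, 7): e=[50,10,50] → #
    (7,3)@(15, 7): e=[80,-6,36] → ·
    (5,4)@(11, 9): e=[10,46,54] → #
    (7,4)@(15, 9): e=[70,14,26] → #
    (8,4)@(17, 9): e=[100,-2,12] → ·
    (5,5)@(11, 11): e=[0,66,44] → #  [on edge]
    (6,8)@(13, 17): e=[0,110,0] → ·  [on edge]
    (7,11)@(15, 23): e=[0,154,-44] → ·  [on edge]
  covered (15 px):
    · · · · · · · · · · ·
    · · · · # · · · · · ·
    · · · · # # · · · · ·
    · · · · · # # · · · ·
    · · · · · # # # · · ·
    · · · · · # # # # · ·
    · · · · · · # # · · ·
    · · · · · · # · · · ·
    · · · · · · · · · · ·
    · · · · · · · · · · ·
    · · · · · · · · · · ·
    · · · · · · · · · · ·
T3:
  2·area = 56  (B↔C swapped to make it positive)
  edge (10, 8)→(8, 2): d=(-2,-6) top-left  bias=+0
  edge (8, 2)→(18, 4): d=(10,2) right/bottom  bias=-1
  edge (18, 4)→(10, 8): d=(-8,4) right/bottom  bias=-1
    (1,0)@(3, 1): e=[-28,0,84] → ·  [on edge]
    (4,1)@(9, 3): e=[4,8,44] → #
    (5,1)@(11, 3): e=[16,4,36] → #
    (6,1)@(13, 3): e=[28,0,28] → ·  [on edge]
    (4,2)@(9, 5): e=[0,28,28] → #  [on edge]
    (6,2)@(13, 5): e=[24,20,12] → #
    (7,2)@(15, 5): e=[36,16,4] → #
    (8,2)@(17, 5): e=[48,12,-4] → ·
    (4,3)@(9, 7): e=[-4,48,12] → ·
    (5,3)@(11, 7): e=[8,44,4] → #
    (6,3)@(13, 7): e=[20,40,-4] → ·
    (7,3)@(15, 7): e=[32,36,-12] → ·
    (5,5)@(11, 11): e=[0,84,-28] → ·  [on edge]
    (6,8)@(13, 17): e=[0,140,-84] → ·  [on edge]
    (7,11)@(15, 23): e=[0,196,-140] → ·  [on edge]
  covered (7 px):
    · · · · · · · · · · ·
    · · · · # # · · · · ·
    · · · · # # # # · · ·
    · · · · · # · · · · ·
    · · · · · · · · · · ·
    · · · · · · · · · · ·
    · · · · · · · · · · ·
    · · · · · · · · · · ·
    · · · · · · · · · · ·
    · · · · · · · · · · ·
    · · · · · · · · · · ·
    · · · · · · · · · · ·

Final: [[4,1],[5,1],[4,2],[5,2],[6,2],[7,2],[5,3]]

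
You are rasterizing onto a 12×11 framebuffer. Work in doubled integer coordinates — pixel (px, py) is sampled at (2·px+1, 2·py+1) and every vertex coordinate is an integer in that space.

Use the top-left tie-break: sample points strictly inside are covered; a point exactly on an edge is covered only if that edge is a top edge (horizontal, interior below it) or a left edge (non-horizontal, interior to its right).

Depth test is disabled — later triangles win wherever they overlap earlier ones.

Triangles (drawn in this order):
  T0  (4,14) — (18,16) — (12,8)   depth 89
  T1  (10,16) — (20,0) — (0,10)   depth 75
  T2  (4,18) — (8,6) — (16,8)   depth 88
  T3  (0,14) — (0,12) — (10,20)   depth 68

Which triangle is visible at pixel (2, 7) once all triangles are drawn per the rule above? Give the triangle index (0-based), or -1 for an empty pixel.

T0:
  2·area = 100  (B↔C swapped to make it positive)
  edge (4, 14)→(12, 8): d=(8,-6) top-left  bias=+0
  edge (12, 8)→(18, 16): d=(6,8) right/bottom  bias=-1
  edge (18, 16)→(4, 14): d=(-14,-2) top-left  bias=+0
    (5,4)@(11, 9): e=[2,14,84] → #
    (6,4)@(13, 9): e=[14,-2,88] → ·
    (4,5)@(9, 11): e=[6,42,52] → #
    (6,5)@(13, 11): e=[30,10,60] → #
    (7,5)@(15, 11): e=[42,-6,64] → ·
    (3,6)@(7, 13): e=[10,70,20] → #
    (7,6)@(15, 13): e=[58,6,36] → #
    (8,6)@(17, 13): e=[70,-10,40] → ·
    (3,7)@(7, 15): e=[26,82,-8] → ·
    (4,7)@(9, 15): e=[38,66,-4] → ·
    (5,7)@(11, 15): e=[50,50,0] → #  [on edge]
    (8,7)@(17, 15): e=[86,2,12] → #
  covered (13 px):
    · · · · · · · · · · · ·
    · · · · · · · · · · · ·
    · · · · · · · · · · · ·
    · · · · · · · · · · · ·
    · · · · · # · · · · · ·
    · · · · # # # · · · · ·
    · · · # # # # # · · · ·
    · · · · · # # # # · · ·
    · · · · · · · · · · · ·
    · · · · · · · · · · · ·
    · · · · · · · · · · · ·
T1:
  2·area = 220  (B↔C swapped to make it positive)
  edge (10, 16)→(0, 10): d=(-10,-6) top-left  bias=+0
  edge (0, 10)→(20, 0): d=(20,-10) top-left  bias=+0
  edge (20, 0)→(10, 16): d=(-10,16) right/bottom  bias=-1
    (9,0)@(19, 1): e=[204,10,6] → #
    (10,0)@(21, 1): e=[216,30,-26] → ·
    (7,1)@(15, 3): e=[160,10,50] → #
    (8,1)@(17, 3): e=[172,30,18] → #
    (9,1)@(19, 3): e=[184,50,-14] → ·
    (5,2)@(11, 5): e=[116,10,94] → #
    (6,2)@(13, 5): e=[128,30,62] → #
    (8,2)@(17, 5): e=[152,70,-2] → ·
    (3,3)@(7, 7): e=[72,10,138] → #
    (4,3)@(9, 7): e=[84,30,106] → #
    (8,3)@(17, 7): e=[132,110,-22] → ·
    (1,4)@(3, 9): e=[28,10,182] → #
    (2,6)@(5, 13): e=[0,110,110] → #  [on edge]
    (7,9)@(15, 19): e=[0,330,-110] → ·  [on edge]
  covered (28 px):
    · · · · · · · · · # · ·
    · · · · · · · # # · · ·
    · · · · · # # # · · · ·
    · · · # # # # # · · · ·
    · # # # # # # · · · · ·
    · # # # # # # · · · · ·
    · · # # # # · · · · · ·
    · · · · # · · · · · · ·
    · · · · · · · · · · · ·
    · · · · · · · · · · · ·
    · · · · · · · · · · · ·
T2:
  2·area = 104
  edge (4, 18)→(8, 6): d=(4,-12) top-left  bias=+0
  edge (8, 6)→(16, 8): d=(8,2) right/bottom  bias=-1
  edge (16, 8)→(4, 18): d=(-12,10) right/bottom  bias=-1
    (4,1)@(9, 3): e=[0,-26,130] → ·  [on edge]
    (4,3)@(9, 7): e=[16,6,82] → #
    (5,3)@(11, 7): e=[40,2,62] → #
    (6,3)@(13, 7): e=[64,-2,42] → ·
    (3,4)@(7, 9): e=[0,26,78] → #  [on edge]
    (6,4)@(13, 9): e=[72,14,18] → #
    (7,4)@(15, 9): e=[96,10,-2] → ·
    (3,5)@(7, 11): e=[8,42,54] → #
    (6,5)@(13, 11): e=[80,30,-6] → ·
    (3,6)@(7, 13): e=[16,58,30] → #
    (5,6)@(11, 13): e=[64,50,-10] → ·
    (2,7)@(5, 15): e=[0,78,26] → #  [on edge]
    (1,10)@(3, 21): e=[0,130,-26] → ·  [on edge]
  covered (14 px):
    · · · · · · · · · · · ·
    · · · · · · · · · · · ·
    · · · · · · · · · · · ·
    · · · · # # · · · · · ·
    · · · # # # # · · · · ·
    · · · # # # · · · · · ·
    · · · # # · · · · · · ·
    · · # # · · · · · · · ·
    · · # · · · · · · · · ·
    · · · · · · · · · · · ·
    · · · · · · · · · · · ·
T3:
  2·area = 20
  edge (0, 14)→(0, 12): d=(0,-2) top-left  bias=+0
  edge (0, 12)→(10, 20): d=(10,8) right/bottom  bias=-1
  edge (10, 20)→(0, 14): d=(-10,-6) top-left  bias=+0
    (0,6)@(1, 13): e=[2,2,16] → #
    (1,6)@(3, 13): e=[6,-14,28] → ·
    (0,7)@(1, 15): e=[2,22,-4] → ·
    (1,7)@(3, 15): e=[6,6,8] → #
    (2,7)@(5, 15): e=[10,-10,20] → ·
    (1,8)@(3, 17): e=[6,26,-12] → ·
    (2,8)@(5, 17): e=[10,10,0] → #  [on edge]
    (3,8)@(7, 17): e=[14,-6,12] → ·
    (2,9)@(5, 19): e=[10,30,-20] → ·
  covered (3 px):
    · · · · · · · · · · · ·
    · · · · · · · · · · · ·
    · · · · · · · · · · · ·
    · · · · · · · · · · · ·
    · · · · · · · · · · · ·
    · · · · · · · · · · · ·
    # · · · · · · · · · · ·
    · # · · · · · · · · · ·
    · · # · · · · · · · · ·
    · · · · · · · · · · · ·
    · · · · · · · · · · · ·

Z-buffer (winner per pixel, '.' = empty):
  . . . . . . . . . 1 . .
  . . . . . . . 1 1 . . .
  . . . . . 1 1 1 . . . .
  . . . 1 2 2 1 1 . . . .
  . 1 1 2 2 2 2 . . . . .
  . 1 1 2 2 2 1 . . . . .
  3 . 1 2 2 1 0 0 . . . .
  . 3 2 2 1 0 0 0 0 . . .
  . . 3 . . . . . . . . .
  . . . . . . . . . . . .
  . . . . . . . . . . . .

Answer: 2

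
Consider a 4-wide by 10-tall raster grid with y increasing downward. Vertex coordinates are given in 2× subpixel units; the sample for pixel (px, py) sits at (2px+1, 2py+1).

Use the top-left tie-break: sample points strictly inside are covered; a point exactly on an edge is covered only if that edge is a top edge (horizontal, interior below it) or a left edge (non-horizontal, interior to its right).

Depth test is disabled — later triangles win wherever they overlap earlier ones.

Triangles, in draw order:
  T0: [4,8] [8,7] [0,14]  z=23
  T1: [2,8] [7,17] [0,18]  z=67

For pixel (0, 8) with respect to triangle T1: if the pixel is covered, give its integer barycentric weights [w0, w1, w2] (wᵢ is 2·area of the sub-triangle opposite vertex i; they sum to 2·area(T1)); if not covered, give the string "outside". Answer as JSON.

T0:
  2·area = 20
  edge (4, 8)→(8, 7): d=(4,-1) top-left  bias=+0
  edge (8, 7)→(0, 14): d=(-8,7) right/bottom  bias=-1
  edge (0, 14)→(4, 8): d=(4,-6) top-left  bias=+0
    (2,4)@(5, 9): e=[5,5,10] → █
    (3,4)@(7, 9): e=[7,-9,22] → ·
    (1,5)@(3, 11): e=[11,3,6] → █
    (2,5)@(5, 11): e=[13,-11,18] → ·
    (0,6)@(1, 13): e=[17,1,2] → █
    (1,6)@(3, 13): e=[19,-13,14] → ·
    (0,7)@(1, 15): e=[25,-15,10] → ·
  covered (3 px):
    · · · ·
    · · · ·
    · · · ·
    · · · ·
    · · █ ·
    · █ · ·
    █ · · ·
    · · · ·
    · · · ·
    · · · ·
T1:
  2·area = 68
  edge (2, 8)→(7, 17): d=(5,9) right/bottom  bias=-1
  edge (7, 17)→(0, 18): d=(-7,1) right/bottom  bias=-1
  edge (0, 18)→(2, 8): d=(2,-10) top-left  bias=+0
    (1,1)@(3, 3): e=[-34,102,0] → ·  [on edge]
    (1,5)@(3, 11): e=[6,46,16] → █
    (2,5)@(5, 11): e=[-12,44,36] → ·
    (0,6)@(1, 13): e=[34,34,0] → █  [on edge]
    (2,6)@(5, 13): e=[-2,30,40] → ·
    (0,7)@(1, 15): e=[44,20,4] → █
    (2,7)@(5, 15): e=[8,16,44] → █
    (3,7)@(7, 15): e=[-10,14,64] → ·
    (0,8)@(1, 17): e=[54,6,8] → █
    (3,8)@(7, 17): e=[0,0,68] → ·  [on edge]
    (0,9)@(1, 19): e=[64,-8,12] → ·
    (1,9)@(3, 19): e=[46,-10,32] → ·
  covered (9 px):
    · · · ·
    · · · ·
    · · · ·
    · · · ·
    · · · ·
    · █ · ·
    █ █ · ·
    █ █ █ ·
    █ █ █ ·
    · · · ·

Answer: [6,8,54]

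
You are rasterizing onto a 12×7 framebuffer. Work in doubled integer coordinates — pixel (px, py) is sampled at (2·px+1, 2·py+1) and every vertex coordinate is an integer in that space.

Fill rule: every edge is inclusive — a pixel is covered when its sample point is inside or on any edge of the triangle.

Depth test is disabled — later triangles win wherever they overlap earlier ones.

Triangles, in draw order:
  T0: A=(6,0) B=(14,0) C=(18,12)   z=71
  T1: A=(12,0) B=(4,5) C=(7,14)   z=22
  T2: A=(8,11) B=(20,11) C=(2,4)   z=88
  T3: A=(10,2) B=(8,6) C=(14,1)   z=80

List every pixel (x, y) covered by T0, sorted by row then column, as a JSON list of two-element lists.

T0:
  2·area = 96
  edge (6, 0)→(14, 0): d=(8,0) inclusive
  edge (14, 0)→(18, 12): d=(4,12) inclusive
  edge (18, 12)→(6, 0): d=(-12,-12) inclusive
    (3,0)@(7, 1): e=[8,88,0] → X  [on edge]
    (4,0)@(9, 1): e=[8,64,24] → X
    (5,0)@(11, 1): e=[8,40,48] → X
    (6,0)@(13, 1): e=[8,16,72] → X
    (7,0)@(15, 1): e=[8,-8,96] → .
    (3,1)@(7, 3): e=[24,96,-24] → .
    (4,1)@(9, 3): e=[24,72,0] → X  [on edge]
    (7,1)@(15, 3): e=[24,0,72] → X  [on edge]
    (8,1)@(17, 3): e=[24,-24,96] → .
    (4,2)@(9, 5): e=[40,80,-24] → .
    (5,2)@(11, 5): e=[40,56,0] → X  [on edge]
    (8,2)@(17, 5): e=[40,-16,72] → .
    (6,3)@(13, 7): e=[56,40,0] → X  [on edge]
    (7,4)@(15, 9): e=[72,24,0] → X  [on edge]
    (8,4)@(17, 9): e=[72,0,24] → X  [on edge]
    (8,5)@(17, 11): e=[88,8,0] → X  [on edge]
    (9,6)@(19, 13): e=[104,-8,0] → .  [on edge]
  covered (16 px):
    . . . X X X X . . . . .
    . . . . X X X X . . . .
    . . . . . X X X . . . .
    . . . . . . X X . . . .
    . . . . . . . X X . . .
    . . . . . . . . X . . .
    . . . . . . . . . . . .
T1:
  2·area = 87  (B↔C swapped to make it positive)
  edge (12, 0)→(7, 14): d=(-5,14) inclusive
  edge (7, 14)→(4, 5): d=(-3,-9) inclusive
  edge (4, 5)→(12, 0): d=(8,-5) inclusive
    (5,0)@(11, 1): e=[9,75,3] → X
    (6,0)@(13, 1): e=[-19,93,13] → .
    (4,1)@(9, 3): e=[27,51,9] → X
    (5,1)@(11, 3): e=[-1,69,19] → .
    (2,2)@(5, 5): e=[73,9,5] → X
    (3,2)@(7, 5): e=[45,27,15] → X
    (5,2)@(11, 5): e=[-11,63,35] → .
    (2,3)@(5, 7): e=[63,3,21] → X
    (5,3)@(11, 7): e=[-21,57,51] → .
    (2,4)@(5, 9): e=[53,-3,37] → .
    (3,4)@(7, 9): e=[25,15,47] → X
    (4,4)@(9, 9): e=[-3,33,57] → .
  covered (11 px):
    . . . . . X . . . . . .
    . . . . X . . . . . . .
    . . X X X . . . . . . .
    . . X X X . . . . . . .
    . . . X . . . . . . . .
    . . . X . . . . . . . .
    . . . X . . . . . . . .
T2:
  2·area = 84  (B↔C swapped to make it positive)
  edge (8, 11)→(2, 4): d=(-6,-7) inclusive
  edge (2, 4)→(20, 11): d=(18,7) inclusive
  edge (20, 11)→(8, 11): d=(-12,0) inclusive
    (1,2)@(3, 5): e=[1,11,72] → X
    (2,2)@(5, 5): e=[15,-3,72] → .
    (1,3)@(3, 7): e=[-11,47,48] → .
    (2,3)@(5, 7): e=[3,33,48] → X
    (3,3)@(7, 7): e=[17,19,48] → X
    (4,3)@(9, 7): e=[31,5,48] → X
    (5,3)@(11, 7): e=[45,-9,48] → .
    (2,4)@(5, 9): e=[-9,69,24] → .
    (3,4)@(7, 9): e=[5,55,24] → X
    (5,4)@(11, 9): e=[33,27,24] → X
    (6,4)@(13, 9): e=[47,13,24] → X
    (7,4)@(15, 9): e=[61,-1,24] → .
    (0,5)@(1, 11): e=[-49,133,0] → .  [on edge]
    (1,5)@(3, 11): e=[-35,119,0] → .  [on edge]
    (2,5)@(5, 11): e=[-21,105,0] → .  [on edge]
    (3,5)@(7, 11): e=[-7,91,0] → .  [on edge]
    (4,5)@(9, 11): e=[7,77,0] → X  [on edge]
    (5,5)@(11, 11): e=[21,63,0] → X  [on edge]
    (6,5)@(13, 11): e=[35,49,0] → X  [on edge]
    (7,5)@(15, 11): e=[49,35,0] → X  [on edge]
    (8,5)@(17, 11): e=[63,21,0] → X  [on edge]
    (9,5)@(19, 11): e=[77,7,0] → X  [on edge]
    (10,5)@(21, 11): e=[91,-7,0] → .  [on edge]
    (11,5)@(23, 11): e=[105,-21,0] → .  [on edge]
  covered (14 px):
    . . . . . . . . . . . .
    . . . . . . . . . . . .
    . X . . . . . . . . . .
    . . X X X . . . . . . .
    . . . X X X X . . . . .
    . . . . X X X X X X . .
    . . . . . . . . . . . .
T3:
  2·area = 14  (B↔C swapped to make it positive)
  edge (10, 2)→(14, 1): d=(4,-1) inclusive
  edge (14, 1)→(8, 6): d=(-6,5) inclusive
  edge (8, 6)→(10, 2): d=(2,-4) inclusive
    (5,1)@(11, 3): e=[5,3,6] → X
    (6,1)@(13, 3): e=[7,-7,14] → .
    (4,2)@(9, 5): e=[11,1,2] → X
    (5,2)@(11, 5): e=[13,-9,10] → .
    (4,3)@(9, 7): e=[19,-11,6] → .
  covered (2 px):
    . . . . . . . . . . . .
    . . . . . X . . . . . .
    . . . . X . . . . . . .
    . . . . . . . . . . . .
    . . . . . . . . . . . .
    . . . . . . . . . . . .
    . . . . . . . . . . . .

Answer: [[3,0],[4,0],[5,0],[6,0],[4,1],[5,1],[6,1],[7,1],[5,2],[6,2],[7,2],[6,3],[7,3],[7,4],[8,4],[8,5]]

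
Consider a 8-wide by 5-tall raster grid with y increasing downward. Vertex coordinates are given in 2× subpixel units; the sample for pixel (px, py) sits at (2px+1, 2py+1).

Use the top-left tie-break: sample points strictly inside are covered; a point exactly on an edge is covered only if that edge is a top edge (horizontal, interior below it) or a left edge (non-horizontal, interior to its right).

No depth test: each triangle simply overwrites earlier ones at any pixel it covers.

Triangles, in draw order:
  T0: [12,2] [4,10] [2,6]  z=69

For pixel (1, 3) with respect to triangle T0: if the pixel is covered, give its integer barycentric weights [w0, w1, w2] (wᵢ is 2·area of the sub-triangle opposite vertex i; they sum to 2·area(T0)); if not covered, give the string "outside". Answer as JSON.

T0:
  2·area = 48
  edge (12, 2)→(4, 10): d=(-8,8) right/bottom  bias=-1
  edge (4, 10)→(2, 6): d=(-2,-4) top-left  bias=+0
  edge (2, 6)→(12, 2): d=(10,-4) top-left  bias=+0
    (6,0)@(13, 1): e=[0,54,-6] → ·  [on edge]
    (5,1)@(11, 3): e=[0,42,6] → ·  [on edge]
    (2,2)@(5, 5): e=[32,14,2] → #
    (3,2)@(7, 5): e=[16,22,10] → #
    (4,2)@(9, 5): e=[0,30,18] → ·  [on edge]
    (1,3)@(3, 7): e=[32,2,14] → #
    (3,3)@(7, 7): e=[0,18,30] → ·  [on edge]
    (1,4)@(3, 9): e=[16,-2,34] → ·
    (2,4)@(5, 9): e=[0,6,42] → ·  [on edge]
  covered (4 px):
    · · · · · · · ·
    · · · · · · · ·
    · · # # · · · ·
    · # # · · · · ·
    · · · · · · · ·

Final: [2,14,32]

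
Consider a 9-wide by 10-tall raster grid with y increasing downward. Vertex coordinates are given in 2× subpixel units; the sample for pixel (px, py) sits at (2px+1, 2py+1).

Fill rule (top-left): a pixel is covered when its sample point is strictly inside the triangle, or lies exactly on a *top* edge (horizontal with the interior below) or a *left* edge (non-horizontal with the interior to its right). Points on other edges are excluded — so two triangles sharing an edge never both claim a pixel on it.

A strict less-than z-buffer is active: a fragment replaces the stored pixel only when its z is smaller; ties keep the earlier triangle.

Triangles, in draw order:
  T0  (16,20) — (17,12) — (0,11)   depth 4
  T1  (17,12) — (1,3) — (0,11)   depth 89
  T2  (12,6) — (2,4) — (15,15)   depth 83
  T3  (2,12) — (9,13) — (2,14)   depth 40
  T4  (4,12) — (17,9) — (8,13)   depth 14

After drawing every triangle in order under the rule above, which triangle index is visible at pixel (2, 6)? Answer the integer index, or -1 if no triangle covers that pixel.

T0:
  2·area = 137  (B↔C swapped to make it positive)
  edge (16, 20)→(0, 11): d=(-16,-9) top-left  bias=+0
  edge (0, 11)→(17, 12): d=(17,1) right/bottom  bias=-1
  edge (17, 12)→(16, 20): d=(-1,8) right/bottom  bias=-1
    (2,6)@(5, 13): e=[13,29,95] → █
    (3,6)@(7, 13): e=[31,27,79] → █
    (4,6)@(9, 13): e=[49,25,63] → █
    (5,6)@(11, 13): e=[67,23,47] → █
    (6,6)@(13, 13): e=[85,21,31] → █
    (7,6)@(15, 13): e=[103,19,15] → █
    (8,6)@(17, 13): e=[121,17,-1] → ·
    (2,7)@(5, 15): e=[-19,63,93] → ·
    (3,7)@(7, 15): e=[-1,61,77] → ·
    (4,7)@(9, 15): e=[17,59,61] → █
    (8,7)@(17, 15): e=[89,51,-3] → ·
    (4,8)@(9, 17): e=[-15,93,59] → ·
  covered (14 px):
    · · · · · · · · ·
    · · · · · · · · ·
    · · · · · · · · ·
    · · · · · · · · ·
    · · · · · · · · ·
    · · · · · · · · ·
    · · █ █ █ █ █ █ ·
    · · · · █ █ █ █ ·
    · · · · · █ █ █ ·
    · · · · · · · █ ·
T1:
  2·area = 137  (B↔C swapped to make it positive)
  edge (17, 12)→(0, 11): d=(-17,-1) top-left  bias=+0
  edge (0, 11)→(1, 3): d=(1,-8) top-left  bias=+0
  edge (1, 3)→(17, 12): d=(16,9) right/bottom  bias=-1
    (0,1)@(1, 3): e=[137,0,0] → ·  [on edge]
    (0,2)@(1, 5): e=[103,2,32] → █
    (1,2)@(3, 5): e=[105,18,14] → █
    (2,2)@(5, 5): e=[107,34,-4] → ·
    (0,3)@(1, 7): e=[69,4,64] → █
    (2,3)@(5, 7): e=[73,36,28] → █
    (3,3)@(7, 7): e=[75,52,10] → █
    (4,3)@(9, 7): e=[77,68,-8] → ·
    (0,4)@(1, 9): e=[35,6,96] → █
    (4,4)@(9, 9): e=[43,70,24] → █
    (5,4)@(11, 9): e=[45,86,6] → █
    (6,4)@(13, 9): e=[47,102,-12] → ·
  covered (20 px):
    · · · · · · · · ·
    · · · · · · · · ·
    █ █ · · · · · · ·
    █ █ █ █ · · · · ·
    █ █ █ █ █ █ · · ·
    █ █ █ █ █ █ █ █ ·
    · · · · · · · · ·
    · · · · · · · · ·
    · · · · · · · · ·
    · · · · · · · · ·
T2:
  2·area = 84  (B↔C swapped to make it positive)
  edge (12, 6)→(15, 15): d=(3,9) right/bottom  bias=-1
  edge (15, 15)→(2, 4): d=(-13,-11) top-left  bias=+0
  edge (2, 4)→(12, 6): d=(10,2) right/bottom  bias=-1
    (5,1)@(11, 3): e=[0,112,-28] → ·  [on edge]
    (2,2)@(5, 5): e=[60,20,4] → █
    (3,2)@(7, 5): e=[42,42,0] → ·  [on edge]
    (2,3)@(5, 7): e=[66,-6,24] → ·
    (3,3)@(7, 7): e=[48,16,20] → █
    (4,3)@(9, 7): e=[30,38,16] → █
    (5,3)@(11, 7): e=[12,60,12] → █
    (6,3)@(13, 7): e=[-6,82,8] → ·
    (8,3)@(17, 7): e=[-42,126,0] → ·  [on edge]
    (3,4)@(7, 9): e=[54,-10,40] → ·
    (4,4)@(9, 9): e=[36,12,36] → █
    (6,4)@(13, 9): e=[0,56,28] → ·  [on edge]
    (7,7)@(15, 15): e=[0,0,84] → ·  [on edge]
  covered (9 px):
    · · · · · · · · ·
    · · · · · · · · ·
    · · █ · · · · · ·
    · · · █ █ █ · · ·
    · · · · █ █ · · ·
    · · · · · █ █ · ·
    · · · · · · █ · ·
    · · · · · · · · ·
    · · · · · · · · ·
    · · · · · · · · ·
T3:
  2·area = 14
  edge (2, 12)→(9, 13): d=(7,1) right/bottom  bias=-1
  edge (9, 13)→(2, 14): d=(-7,1) right/bottom  bias=-1
  edge (2, 14)→(2, 12): d=(0,-2) top-left  bias=+0
    (1,6)@(3, 13): e=[6,6,2] → █
    (2,6)@(5, 13): e=[4,4,6] → █
    (3,6)@(7, 13): e=[2,2,10] → █
    (4,6)@(9, 13): e=[0,0,14] → ·  [on edge]
    (1,7)@(3, 15): e=[20,-8,2] → ·
    (2,7)@(5, 15): e=[18,-10,6] → ·
    (3,7)@(7, 15): e=[16,-12,10] → ·
  covered (3 px):
    · · · · · · · · ·
    · · · · · · · · ·
    · · · · · · · · ·
    · · · · · · · · ·
    · · · · · · · · ·
    · · · · · · · · ·
    · █ █ █ · · · · ·
    · · · · · · · · ·
    · · · · · · · · ·
    · · · · · · · · ·
T4:
  2·area = 25
  edge (4, 12)→(17, 9): d=(13,-3) top-left  bias=+0
  edge (17, 9)→(8, 13): d=(-9,4) right/bottom  bias=-1
  edge (8, 13)→(4, 12): d=(-4,-1) top-left  bias=+0
    (8,4)@(17, 9): e=[0,0,25] → ·  [on edge]
    (4,5)@(9, 11): e=[2,14,9] → █
    (5,5)@(11, 11): e=[8,6,11] → █
    (6,5)@(13, 11): e=[14,-2,13] → ·
    (4,6)@(9, 13): e=[28,-4,1] → ·
    (5,6)@(11, 13): e=[34,-12,3] → ·
  covered (2 px):
    · · · · · · · · ·
    · · · · · · · · ·
    · · · · · · · · ·
    · · · · · · · · ·
    · · · · · · · · ·
    · · · · █ █ · · ·
    · · · · · · · · ·
    · · · · · · · · ·
    · · · · · · · · ·
    · · · · · · · · ·

Z-buffer (winner per pixel, '.' = empty):
  . . . . . . . . .
  . . . . . . . . .
  1 1 2 . . . . . .
  1 1 1 2 2 2 . . .
  1 1 1 1 2 2 . . .
  1 1 1 1 4 4 2 1 .
  . 3 0 0 0 0 0 0 .
  . . . . 0 0 0 0 .
  . . . . . 0 0 0 .
  . . . . . . . 0 .

Answer: 0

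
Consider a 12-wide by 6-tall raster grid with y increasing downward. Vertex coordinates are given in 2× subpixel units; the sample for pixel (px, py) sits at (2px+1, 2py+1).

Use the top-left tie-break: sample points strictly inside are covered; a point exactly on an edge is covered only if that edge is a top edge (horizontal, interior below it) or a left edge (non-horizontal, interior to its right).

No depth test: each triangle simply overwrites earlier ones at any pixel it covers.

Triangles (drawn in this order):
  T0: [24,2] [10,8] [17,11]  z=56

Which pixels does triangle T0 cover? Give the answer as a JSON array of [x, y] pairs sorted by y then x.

T0:
  2·area = 84  (B↔C swapped to make it positive)
  edge (24, 2)→(17, 11): d=(-7,9) right/bottom  bias=-1
  edge (17, 11)→(10, 8): d=(-7,-3) top-left  bias=+0
  edge (10, 8)→(24, 2): d=(14,-6) top-left  bias=+0
    (11,1)@(23, 3): e=[2,74,8] → #
    (1,2)@(3, 5): e=[168,0,-84] → ·  [on edge]
    (8,2)@(17, 5): e=[42,42,0] → #  [on edge]
    (9,2)@(19, 5): e=[24,48,12] → #
    (10,2)@(21, 5): e=[6,54,24] → #
    (11,2)@(23, 5): e=[-12,60,36] → ·
    (6,3)@(13, 7): e=[64,16,4] → #
    (7,3)@(15, 7): e=[46,22,16] → #
    (10,3)@(21, 7): e=[-8,40,52] → ·
    (6,4)@(13, 9): e=[50,2,32] → #
    (9,4)@(19, 9): e=[-4,20,68] → ·
    (1,5)@(3, 11): e=[126,-42,0] → ·  [on edge]
    (8,5)@(17, 11): e=[0,0,84] → ·  [on edge]
  covered (11 px):
    · · · · · · · · · · · ·
    · · · · · · · · · · · #
    · · · · · · · · # # # ·
    · · · · · · # # # # · ·
    · · · · · · # # # · · ·
    · · · · · · · · · · · ·

Final: [[11,1],[8,2],[9,2],[10,2],[6,3],[7,3],[8,3],[9,3],[6,4],[7,4],[8,4]]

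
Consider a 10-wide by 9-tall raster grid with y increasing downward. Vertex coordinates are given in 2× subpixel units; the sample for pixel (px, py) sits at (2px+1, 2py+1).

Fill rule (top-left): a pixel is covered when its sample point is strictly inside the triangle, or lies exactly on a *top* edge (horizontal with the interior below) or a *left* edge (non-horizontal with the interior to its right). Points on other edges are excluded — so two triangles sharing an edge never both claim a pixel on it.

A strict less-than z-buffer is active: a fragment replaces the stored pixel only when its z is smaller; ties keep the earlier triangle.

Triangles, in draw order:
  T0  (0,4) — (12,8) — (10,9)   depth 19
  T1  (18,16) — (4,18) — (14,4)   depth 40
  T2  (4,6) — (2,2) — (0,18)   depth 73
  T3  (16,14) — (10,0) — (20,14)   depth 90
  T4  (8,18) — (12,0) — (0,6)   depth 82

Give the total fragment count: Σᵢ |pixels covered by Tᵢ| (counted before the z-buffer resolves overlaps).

T0:
  2·area = 20
  edge (0, 4)→(12, 8): d=(12,4) right/bottom  bias=-1
  edge (12, 8)→(10, 9): d=(-2,1) right/bottom  bias=-1
  edge (10, 9)→(0, 4): d=(-10,-5) top-left  bias=+0
    (1,2)@(3, 5): e=[0,15,5] → .  [on edge]
    (3,3)@(7, 7): e=[8,7,5] → X
    (4,3)@(9, 7): e=[0,5,15] → .  [on edge]
    (3,4)@(7, 9): e=[32,3,-15] → .
    (7,4)@(15, 9): e=[0,-5,25] → .  [on edge]
  covered (1 px):
    . . . . . . . . . .
    . . . . . . . . . .
    . . . . . . . . . .
    . . . X . . . . . .
    . . . . . . . . . .
    . . . . . . . . . .
    . . . . . . . . . .
    . . . . . . . . . .
    . . . . . . . . . .
T1:
  2·area = 176
  edge (18, 16)→(4, 18): d=(-14,2) right/bottom  bias=-1
  edge (4, 18)→(14, 4): d=(10,-14) top-left  bias=+0
  edge (14, 4)→(18, 16): d=(4,12) right/bottom  bias=-1
    (6,0)@(13, 1): e=[220,-44,0] → .  [on edge]
    (6,3)@(13, 7): e=[136,16,24] → X
    (7,3)@(15, 7): e=[132,44,0] → .  [on edge]
    (5,4)@(11, 9): e=[112,8,56] → X
    (7,4)@(15, 9): e=[104,64,8] → X
    (8,4)@(17, 9): e=[100,92,-16] → .
    (4,5)@(9, 11): e=[88,0,88] → X  [on edge]
    (8,5)@(17, 11): e=[72,112,-8] → .
    (4,6)@(9, 13): e=[60,20,96] → X
    (8,6)@(17, 13): e=[44,132,0] → .  [on edge]
    (3,7)@(7, 15): e=[36,12,128] → X
    (8,7)@(17, 15): e=[16,152,8] → X
    (5,8)@(11, 17): e=[0,88,88] → .  [on edge]
  covered (21 px):
    . . . . . . . . . .
    . . . . . . . . . .
    . . . . . . . . . .
    . . . . . . X . . .
    . . . . . X X X . .
    . . . . X X X X . .
    . . . . X X X X . .
    . . . X X X X X X .
    . . X X X . . . . .
T2:
  2·area = 40  (B↔C swapped to make it positive)
  edge (4, 6)→(0, 18): d=(-4,12) right/bottom  bias=-1
  edge (0, 18)→(2, 2): d=(2,-16) top-left  bias=+0
  edge (2, 2)→(4, 6): d=(2,4) right/bottom  bias=-1
    (2,1)@(5, 3): e=[0,50,-10] → .  [on edge]
    (1,2)@(3, 5): e=[16,22,2] → X
    (2,2)@(5, 5): e=[-8,54,-6] → .
    (1,3)@(3, 7): e=[8,26,6] → X
    (2,3)@(5, 7): e=[-16,58,-2] → .
    (1,4)@(3, 9): e=[0,30,10] → .  [on edge]
    (0,5)@(1, 11): e=[16,2,22] → X
    (1,5)@(3, 11): e=[-8,34,14] → .
    (0,6)@(1, 13): e=[8,6,26] → X
    (1,6)@(3, 13): e=[-16,38,18] → .
    (0,7)@(1, 15): e=[0,10,30] → .  [on edge]
  covered (4 px):
    . . . . . . . . . .
    . . . . . . . . . .
    . X . . . . . . . .
    . X . . . . . . . .
    . . . . . . . . . .
    X . . . . . . . . .
    X . . . . . . . . .
    . . . . . . . . . .
    . . . . . . . . . .
T3:
  2·area = 56
  edge (16, 14)→(10, 0): d=(-6,-14) top-left  bias=+0
  edge (10, 0)→(20, 14): d=(10,14) right/bottom  bias=-1
  edge (20, 14)→(16, 14): d=(-4,0) right/bottom  bias=-1
    (6,2)@(13, 5): e=[12,8,36] → X
    (7,2)@(15, 5): e=[40,-20,36] → .
    (6,3)@(13, 7): e=[0,28,28] → X  [on edge]
    (7,3)@(15, 7): e=[28,0,28] → .  [on edge]
    (6,4)@(13, 9): e=[-12,48,20] → .
    (7,4)@(15, 9): e=[16,20,20] → X
    (8,4)@(17, 9): e=[44,-8,20] → .
    (7,5)@(15, 11): e=[4,40,12] → X
    (8,5)@(17, 11): e=[32,12,12] → X
    (9,5)@(19, 11): e=[60,-16,12] → .
    (7,6)@(15, 13): e=[-8,60,4] → .
    (8,6)@(17, 13): e=[20,32,4] → X
  covered (7 px):
    . . . . . . . . . .
    . . . . . . . . . .
    . . . . . . X . . .
    . . . . . . X . . .
    . . . . . . . X . .
    . . . . . . . X X .
    . . . . . . . . X X
    . . . . . . . . . .
    . . . . . . . . . .
T4:
  2·area = 192  (B↔C swapped to make it positive)
  edge (8, 18)→(0, 6): d=(-8,-12) top-left  bias=+0
  edge (0, 6)→(12, 0): d=(12,-6) top-left  bias=+0
  edge (12, 0)→(8, 18): d=(-4,18) right/bottom  bias=-1
    (5,0)@(11, 1): e=[172,6,14] → X
    (6,0)@(13, 1): e=[196,18,-22] → .
    (3,1)@(7, 3): e=[108,6,78] → X
    (4,1)@(9, 3): e=[132,18,42] → X
    (6,1)@(13, 3): e=[180,42,-30] → .
    (1,2)@(3, 5): e=[44,6,142] → X
    (2,2)@(5, 5): e=[68,18,106] → X
    (5,2)@(11, 5): e=[140,54,-2] → .
    (0,3)@(1, 7): e=[4,18,170] → X
    (5,3)@(11, 7): e=[124,78,-10] → .
    (0,4)@(1, 9): e=[-12,42,162] → .
    (1,4)@(3, 9): e=[12,54,126] → X
  covered (24 px):
    . . . . . X . . . .
    . . . X X X . . . .
    . X X X X . . . . .
    X X X X X . . . . .
    . X X X X . . . . .
    . . X X X . . . . .
    . . X X X . . . . .
    . . . X . . . . . .
    . . . . . . . . . .

Answer: 57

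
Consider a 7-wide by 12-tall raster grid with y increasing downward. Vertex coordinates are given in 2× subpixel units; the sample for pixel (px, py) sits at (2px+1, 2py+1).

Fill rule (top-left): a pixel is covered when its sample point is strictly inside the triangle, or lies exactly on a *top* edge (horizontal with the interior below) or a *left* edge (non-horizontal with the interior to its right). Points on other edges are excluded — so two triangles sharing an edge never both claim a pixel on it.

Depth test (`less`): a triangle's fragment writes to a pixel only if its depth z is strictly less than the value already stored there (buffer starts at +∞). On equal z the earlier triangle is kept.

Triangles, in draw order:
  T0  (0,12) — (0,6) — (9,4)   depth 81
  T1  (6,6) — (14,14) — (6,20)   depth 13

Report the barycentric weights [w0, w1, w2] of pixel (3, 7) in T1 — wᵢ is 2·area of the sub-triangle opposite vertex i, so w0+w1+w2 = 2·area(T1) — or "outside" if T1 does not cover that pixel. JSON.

T0:
  2·area = 54
  edge (0, 12)→(0, 6): d=(0,-6) top-left  bias=+0
  edge (0, 6)→(9, 4): d=(9,-2) top-left  bias=+0
  edge (9, 4)→(0, 12): d=(-9,8) right/bottom  bias=-1
    (2,2)@(5, 5): e=[30,1,23] → █
    (3,2)@(7, 5): e=[42,5,7] → █
    (4,2)@(9, 5): e=[54,9,-9] → ·
    (0,3)@(1, 7): e=[6,11,37] → █
    (1,3)@(3, 7): e=[18,15,21] → █
    (3,3)@(7, 7): e=[42,23,-11] → ·
    (0,4)@(1, 9): e=[6,29,19] → █
    (2,4)@(5, 9): e=[30,37,-13] → ·
    (0,5)@(1, 11): e=[6,47,1] → █
    (1,5)@(3, 11): e=[18,51,-15] → ·
    (0,6)@(1, 13): e=[6,65,-17] → ·
  covered (8 px):
    · · · · · · ·
    · · · · · · ·
    · · █ █ · · ·
    █ █ █ · · · ·
    █ █ · · · · ·
    █ · · · · · ·
    · · · · · · ·
    · · · · · · ·
    · · · · · · ·
    · · · · · · ·
    · · · · · · ·
    · · · · · · ·
T1:
  2·area = 112
  edge (6, 6)→(14, 14): d=(8,8) right/bottom  bias=-1
  edge (14, 14)→(6, 20): d=(-8,6) right/bottom  bias=-1
  edge (6, 20)→(6, 6): d=(0,-14) top-left  bias=+0
    (0,0)@(1, 1): e=[0,182,-70] → ·  [on edge]
    (1,1)@(3, 3): e=[0,154,-42] → ·  [on edge]
    (2,2)@(5, 5): e=[0,126,-14] → ·  [on edge]
    (3,3)@(7, 7): e=[0,98,14] → ·  [on edge]
    (3,4)@(7, 9): e=[16,82,14] → █
    (4,4)@(9, 9): e=[0,70,42] → ·  [on edge]
    (3,5)@(7, 11): e=[32,66,14] → █
    (4,5)@(9, 11): e=[16,54,42] → █
    (5,5)@(11, 11): e=[0,42,70] → ·  [on edge]
    (3,6)@(7, 13): e=[48,50,14] → █
    (5,6)@(11, 13): e=[16,26,70] → █
    (6,6)@(13, 13): e=[0,14,98] → ·  [on edge]
  covered (12 px):
    · · · · · · ·
    · · · · · · ·
    · · · · · · ·
    · · · · · · ·
    · · · █ · · ·
    · · · █ █ · ·
    · · · █ █ █ ·
    · · · █ █ █ ·
    · · · █ █ · ·
    · · · █ · · ·
    · · · · · · ·
    · · · · · · ·

Result: [34,14,64]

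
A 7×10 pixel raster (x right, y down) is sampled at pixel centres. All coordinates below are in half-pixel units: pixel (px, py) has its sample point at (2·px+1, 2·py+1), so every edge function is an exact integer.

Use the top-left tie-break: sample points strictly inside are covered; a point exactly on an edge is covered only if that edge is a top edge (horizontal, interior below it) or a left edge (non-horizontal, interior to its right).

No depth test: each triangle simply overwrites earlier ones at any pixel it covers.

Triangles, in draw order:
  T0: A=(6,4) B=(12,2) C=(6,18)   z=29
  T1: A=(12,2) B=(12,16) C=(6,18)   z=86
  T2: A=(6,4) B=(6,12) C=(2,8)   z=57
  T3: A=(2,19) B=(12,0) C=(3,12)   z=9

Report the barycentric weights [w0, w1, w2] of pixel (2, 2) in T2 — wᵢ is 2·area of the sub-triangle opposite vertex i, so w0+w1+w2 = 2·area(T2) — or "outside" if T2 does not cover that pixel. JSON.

T0:
  2·area = 84
  edge (6, 4)→(12, 2): d=(6,-2) top-left  bias=+0
  edge (12, 2)→(6, 18): d=(-6,16) right/bottom  bias=-1
  edge (6, 18)→(6, 4): d=(0,-14) top-left  bias=+0
    (4,1)@(9, 3): e=[0,42,42] → #  [on edge]
    (5,1)@(11, 3): e=[4,10,70] → #
    (6,1)@(13, 3): e=[8,-22,98] → ·
    (1,2)@(3, 5): e=[0,126,-42] → ·  [on edge]
    (3,2)@(7, 5): e=[8,62,14] → #
    (5,2)@(11, 5): e=[16,-2,70] → ·
    (3,3)@(7, 7): e=[20,50,14] → #
    (5,3)@(11, 7): e=[28,-14,70] → ·
    (3,4)@(7, 9): e=[32,38,14] → #
    (5,4)@(11, 9): e=[40,-26,70] → ·
    (3,5)@(7, 11): e=[44,26,14] → #
    (4,5)@(9, 11): e=[48,-6,42] → ·
  covered (11 px):
    · · · · · · ·
    · · · · # # ·
    · · · # # · ·
    · · · # # · ·
    · · · # # · ·
    · · · # · · ·
    · · · # · · ·
    · · · # · · ·
    · · · · · · ·
    · · · · · · ·
T1:
  2·area = 84
  edge (12, 2)→(12, 16): d=(0,14) right/bottom  bias=-1
  edge (12, 16)→(6, 18): d=(-6,2) right/bottom  bias=-1
  edge (6, 18)→(12, 2): d=(6,-16) top-left  bias=+0
    (5,2)@(11, 5): e=[14,68,2] → #
    (6,2)@(13, 5): e=[-14,64,34] → ·
    (5,3)@(11, 7): e=[14,56,14] → #
    (6,3)@(13, 7): e=[-14,52,46] → ·
    (5,4)@(11, 9): e=[14,44,26] → #
    (6,4)@(13, 9): e=[-14,40,58] → ·
    (4,5)@(9, 11): e=[42,36,6] → #
    (6,5)@(13, 11): e=[-14,28,70] → ·
    (4,6)@(9, 13): e=[42,24,18] → #
    (6,6)@(13, 13): e=[-14,16,82] → ·
    (4,7)@(9, 15): e=[42,12,30] → #
    (6,7)@(13, 15): e=[-14,4,94] → ·
    (4,8)@(9, 17): e=[42,0,42] → ·  [on edge]
    (1,9)@(3, 19): e=[126,0,-42] → ·  [on edge]
  covered (10 px):
    · · · · · · ·
    · · · · · · ·
    · · · · · # ·
    · · · · · # ·
    · · · · · # ·
    · · · · # # ·
    · · · · # # ·
    · · · · # # ·
    · · · # · · ·
    · · · · · · ·
T2:
  2·area = 32
  edge (6, 4)→(6, 12): d=(0,8) right/bottom  bias=-1
  edge (6, 12)→(2, 8): d=(-4,-4) top-left  bias=+0
  edge (2, 8)→(6, 4): d=(4,-4) top-left  bias=+0
    (4,0)@(9, 1): e=[-24,56,0] → ·  [on edge]
    (3,1)@(7, 3): e=[-8,40,0] → ·  [on edge]
    (2,2)@(5, 5): e=[8,24,0] → #  [on edge]
    (3,2)@(7, 5): e=[-8,32,8] → ·
    (0,3)@(1, 7): e=[40,0,-8] → ·  [on edge]
    (1,3)@(3, 7): e=[24,8,0] → #  [on edge]
    (3,3)@(7, 7): e=[-8,24,16] → ·
    (0,4)@(1, 9): e=[40,-8,0] → ·  [on edge]
    (1,4)@(3, 9): e=[24,0,8] → #  [on edge]
    (3,4)@(7, 9): e=[-8,16,24] → ·
    (1,5)@(3, 11): e=[24,-8,16] → ·
    (2,5)@(5, 11): e=[8,0,24] → #  [on edge]
    (3,6)@(7, 13): e=[-8,0,40] → ·  [on edge]
    (4,7)@(9, 15): e=[-24,0,56] → ·  [on edge]
    (5,8)@(11, 17): e=[-40,0,72] → ·  [on edge]
    (6,9)@(13, 19): e=[-56,0,88] → ·  [on edge]
  covered (6 px):
    · · · · · · ·
    · · · · · · ·
    · · # · · · ·
    · # # · · · ·
    · # # · · · ·
    · · # · · · ·
    · · · · · · ·
    · · · · · · ·
    · · · · · · ·
    · · · · · · ·
T3:
  2·area = 51  (B↔C swapped to make it positive)
  edge (2, 19)→(3, 12): d=(1,-7) top-left  bias=+0
  edge (3, 12)→(12, 0): d=(9,-12) top-left  bias=+0
  edge (12, 0)→(2, 19): d=(-10,19) right/bottom  bias=-1
    (4,2)@(9, 5): e=[35,9,7] → #
    (5,2)@(11, 5): e=[49,33,-31] → ·
    (3,3)@(7, 7): e=[23,3,25] → #
    (4,3)@(9, 7): e=[37,27,-13] → ·
    (3,4)@(7, 9): e=[25,21,5] → #
    (4,4)@(9, 9): e=[39,45,-33] → ·
    (2,5)@(5, 11): e=[13,15,23] → #
    (3,5)@(7, 11): e=[27,39,-15] → ·
    (1,6)@(3, 13): e=[1,9,41] → #
    (3,6)@(7, 13): e=[29,57,-35] → ·
    (1,7)@(3, 15): e=[3,27,21] → #
    (2,7)@(5, 15): e=[17,51,-17] → ·
  covered (8 px):
    · · · · · · ·
    · · · · · · ·
    · · · · # · ·
    · · · # · · ·
    · · · # · · ·
    · · # · · · ·
    · # # · · · ·
    · # · · · · ·
    · # · · · · ·
    · · · · · · ·

Final: [24,0,8]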